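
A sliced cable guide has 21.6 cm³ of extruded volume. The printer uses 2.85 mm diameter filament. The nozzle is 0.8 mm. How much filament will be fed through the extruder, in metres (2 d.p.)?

A = π r² = π × 1.425² = 6.3794 mm².
Length = 21.6 cm³ / 6.3794 mm² = 21600 / 6.3794 = 3385.9 mm = 3.39 m.

3.39 m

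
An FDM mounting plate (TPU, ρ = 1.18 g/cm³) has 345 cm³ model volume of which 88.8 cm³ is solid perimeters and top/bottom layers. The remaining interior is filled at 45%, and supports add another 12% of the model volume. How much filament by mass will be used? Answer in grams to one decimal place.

Infill region = 345 − 88.8 = 256.2 cm³.
Infill volume = 0.45 × 256.2 = 115.29 cm³.
Support = 0.12 × 345 = 41.4 cm³.
Total printed volume: 88.8 + 115.29 + 41.4 → 245.49 cm³.
Mass = 245.49 × 1.18 = 289.6782 g.

289.7 g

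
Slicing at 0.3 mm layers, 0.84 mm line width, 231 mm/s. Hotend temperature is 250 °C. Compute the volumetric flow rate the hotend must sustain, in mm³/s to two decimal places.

58.21

Extrusion cross-section = 0.3 × 0.84, so 0.252 mm².
Volumetric flow = 231 × 0.252 = 58.21 mm³/s.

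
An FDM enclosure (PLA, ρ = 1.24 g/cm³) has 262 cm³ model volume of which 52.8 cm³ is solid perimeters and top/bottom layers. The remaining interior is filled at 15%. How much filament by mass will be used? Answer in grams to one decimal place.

104.4 g

Infill region = 262 − 52.8, so 209.2 cm³.
Deposited infill = 0.15 × 209.2, so 31.38 cm³.
Deposited volume = 52.8 + 31.38 = 84.18 cm³.
Mass = 84.18 × 1.24, so 104.3832 g.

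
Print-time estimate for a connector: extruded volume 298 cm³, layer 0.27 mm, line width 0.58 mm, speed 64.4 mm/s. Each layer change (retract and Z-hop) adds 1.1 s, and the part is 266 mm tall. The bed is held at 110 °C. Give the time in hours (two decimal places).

Extrusion cross-section = 0.27 × 0.58, so 0.1566 mm².
Total extruded path = 298000/0.1566 = 1902937.4 mm.
Extrusion time = 1902937.4 / 64.4 = 29548.7 s.
Number of layers: 266 / 0.27 → 986 (rounded up).
Non-print overhead: 986 × 1.1 → 1084.6 s.
Altogether 29548.7 + 1084.6 = 30633.3 s, i.e. 8.51 hours.

8.51 hours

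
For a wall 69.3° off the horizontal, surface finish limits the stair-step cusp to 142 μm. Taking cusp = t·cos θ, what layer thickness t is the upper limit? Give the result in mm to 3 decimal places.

t = h_c / cos θ = 0.142 / 0.3535 = 0.402 mm.

0.402 mm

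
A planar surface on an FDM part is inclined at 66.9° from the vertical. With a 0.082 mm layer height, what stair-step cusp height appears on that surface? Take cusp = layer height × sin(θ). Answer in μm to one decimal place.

sin(66.9°) = 0.9198, so cusp = 0.082 × 0.9198 = 0.075424 mm → 75.4 μm.

75.4 μm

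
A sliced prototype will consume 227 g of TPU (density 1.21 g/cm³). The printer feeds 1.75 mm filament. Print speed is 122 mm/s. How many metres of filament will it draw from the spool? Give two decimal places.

Extruded volume: 227/1.21 = 187.6033 cm³ (187603.3 mm³).
Filament cross-section = π × (1.75/2)² = 2.4053 mm².
L = V/A = 187603.3/2.4053 = 77995.8 mm → 78.00 m.

78.00 m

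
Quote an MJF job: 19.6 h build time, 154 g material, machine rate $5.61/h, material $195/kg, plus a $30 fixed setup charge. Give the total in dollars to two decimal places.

$169.99

Time charge = 5.61 × 19.6, so $109.956.
Feedstock cost = 195 × 154/1000 = $30.03.
Total = 109.956 + 30.03 + 30 = 169.986 ≈ $169.99.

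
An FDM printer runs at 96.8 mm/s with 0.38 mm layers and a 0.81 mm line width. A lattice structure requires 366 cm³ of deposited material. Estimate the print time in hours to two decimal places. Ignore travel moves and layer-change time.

Bead cross-section: 0.38 × 0.81 → 0.3078 mm².
Total extruded path = 366000/0.3078 = 1189083.8 mm.
Extrusion time = 1189083.8 / 96.8 = 12283.9 s.
That's 12283.9 s → 3.41 hours.

3.41 hours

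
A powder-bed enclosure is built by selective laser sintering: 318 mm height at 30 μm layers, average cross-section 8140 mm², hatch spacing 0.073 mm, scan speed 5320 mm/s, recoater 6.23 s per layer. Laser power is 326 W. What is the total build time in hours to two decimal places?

Layers = ⌈318/0.03⌉ = 10600.
Scan path per layer = 8140 / 0.073 = 111506.8 mm.
Per-layer scan time: 111506.8 / 5320 → 20.9599 s.
Time per layer = 20.9599 + 6.23, so 27.1899 s.
Build time = 10600 × 27.1899 = 288212.94 s = 80.06 hours.

80.06 hours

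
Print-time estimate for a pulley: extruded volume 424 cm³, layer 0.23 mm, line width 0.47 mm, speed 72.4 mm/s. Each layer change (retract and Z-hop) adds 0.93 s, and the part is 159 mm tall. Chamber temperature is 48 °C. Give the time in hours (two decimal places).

Line area = 0.23 × 0.47 = 0.1081 mm².
Toolpath length = 424 cm³ / 0.1081 mm² = 424000 / 0.1081 = 3922294.2 mm.
Time extruding = 3922294.2 / 72.4, so 54175.3 s.
Layers = ⌈159/0.23⌉ = 692.
Z-hop total = 692 × 0.93 = 643.56 s.
Altogether 54175.3 + 643.56 = 54818.86 s, i.e. 15.23 hours.

15.23 hours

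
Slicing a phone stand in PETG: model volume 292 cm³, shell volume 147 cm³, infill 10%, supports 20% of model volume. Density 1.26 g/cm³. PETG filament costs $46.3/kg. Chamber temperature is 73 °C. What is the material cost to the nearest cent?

Volume inside the shell = 292 − 147 = 145 cm³.
Infill deposited = 0.10 × 145 = 14.5 cm³.
Support = 0.20 × 292 = 58.4 cm³.
Total extruded: 147 + 14.5 + 58.4 → 219.9 cm³.
Mass = 219.9 × 1.26, so 277.074 g.
At $46.3/kg: 277.074/1000 × 46.3 = $12.83.

$12.83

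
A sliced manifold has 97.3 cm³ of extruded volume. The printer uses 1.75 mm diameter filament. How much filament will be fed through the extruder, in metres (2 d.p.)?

40.45 m

A = π r² = π × 0.875² = 2.4053 mm².
Length = 97.3 cm³ / 2.4053 mm² = 97300 / 2.4053 = 40452.33 mm = 40.45 m.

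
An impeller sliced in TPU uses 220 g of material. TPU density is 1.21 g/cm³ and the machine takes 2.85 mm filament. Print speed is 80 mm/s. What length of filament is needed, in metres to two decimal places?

Extruded volume: 220/1.21 = 181.8182 cm³ (181818.2 mm³).
A = π r² = π × 1.425² = 6.3794 mm².
L = V/A = 181818.2/6.3794 = 28500.83 mm → 28.50 m.

28.50 m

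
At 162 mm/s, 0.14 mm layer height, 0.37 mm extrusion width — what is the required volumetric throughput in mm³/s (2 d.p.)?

Extrusion cross-section = 0.14 × 0.37 = 0.0518 mm².
Q = v·A = 162 × 0.0518 = 8.39 mm³/s.

8.39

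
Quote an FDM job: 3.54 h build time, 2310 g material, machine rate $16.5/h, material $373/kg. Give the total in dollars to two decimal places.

$920.04

Machine cost = 16.5 × 3.54, so $58.41.
Material cost: 373 × 2310/1000 → $861.63.
Job cost: 58.41 + 861.63 = $920.04.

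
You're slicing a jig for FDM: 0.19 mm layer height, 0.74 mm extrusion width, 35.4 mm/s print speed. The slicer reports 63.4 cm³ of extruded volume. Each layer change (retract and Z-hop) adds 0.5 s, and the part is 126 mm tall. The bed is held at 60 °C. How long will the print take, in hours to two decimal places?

Extrusion cross-section = 0.19 × 0.74, so 0.1406 mm².
Total extruded path = 63400/0.1406 = 450924.6 mm.
Print-move time: 450924.6 / 35.4 → 12738 s.
Number of layers: 126 / 0.19 → 664 (rounded up).
Non-print overhead: 664 × 0.5 → 332 s.
Total = 12738 + 332 = 13070 s = 3.63 hours.

3.63 hours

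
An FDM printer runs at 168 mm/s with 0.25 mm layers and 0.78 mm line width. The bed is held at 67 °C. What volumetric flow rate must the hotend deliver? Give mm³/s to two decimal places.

32.76

Bead cross-section = 0.25 × 0.78, so 0.195 mm².
Q = v·A = 168 × 0.195 = 32.76 mm³/s.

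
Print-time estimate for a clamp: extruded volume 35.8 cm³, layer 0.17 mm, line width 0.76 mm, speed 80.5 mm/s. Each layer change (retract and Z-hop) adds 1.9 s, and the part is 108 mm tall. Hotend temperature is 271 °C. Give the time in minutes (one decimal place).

Bead cross-section = 0.17 × 0.76 = 0.1292 mm².
Path length: 35800 mm³ / 0.1292 mm² → 277089.8 mm.
Print-move time: 277089.8 / 80.5 → 3442.1 s.
Number of layers: 108 / 0.17 → 636 (rounded up).
Non-print overhead: 636 × 1.9 → 1208.4 s.
Total = 3442.1 + 1208.4 = 4650.5 s = 77.5 minutes.

77.5 minutes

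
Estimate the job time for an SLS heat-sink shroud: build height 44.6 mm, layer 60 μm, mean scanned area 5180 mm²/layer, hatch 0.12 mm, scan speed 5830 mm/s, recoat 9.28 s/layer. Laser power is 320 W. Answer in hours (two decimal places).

Layers = ⌈44.6/0.06⌉ = 744.
Per-layer scan distance = 5180 / 0.12 = 43166.7 mm.
Per-layer scan time: 43166.7 / 5830 → 7.4042 s.
Layer cycle = 7.4042 + 9.28 = 16.6842 s.
Build time = 744 × 16.6842 = 12413.0448 s = 3.45 hours.

3.45 hours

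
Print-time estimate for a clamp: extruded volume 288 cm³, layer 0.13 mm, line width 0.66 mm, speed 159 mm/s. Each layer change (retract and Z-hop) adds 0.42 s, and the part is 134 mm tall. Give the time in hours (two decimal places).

5.98 hours

Bead cross-section = 0.13 × 0.66, so 0.0858 mm².
Path length: 288000 mm³ / 0.0858 mm² → 3356643.4 mm.
Time extruding: 3356643.4 / 159 → 21111 s.
Layers = ⌈134/0.13⌉ = 1031.
Non-print overhead = 1031 × 0.42 = 433.02 s.
Total = 21111 + 433.02 = 21544.02 s = 5.98 hours.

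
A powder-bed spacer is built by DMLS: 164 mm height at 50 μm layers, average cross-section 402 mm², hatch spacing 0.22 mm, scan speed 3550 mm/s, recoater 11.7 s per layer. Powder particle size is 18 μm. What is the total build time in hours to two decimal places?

11.13 hours

Layers = ⌈164/0.05⌉ = 3280.
Scan path per layer = 402 / 0.22 = 1827.3 mm.
Laser time per layer = 1827.3 / 3550 = 0.5147 s.
Per-layer time: 0.5147 + 11.7 → 12.2147 s.
Total: 3280 × 12.2147 s = 40064.216 s → 11.13 hours.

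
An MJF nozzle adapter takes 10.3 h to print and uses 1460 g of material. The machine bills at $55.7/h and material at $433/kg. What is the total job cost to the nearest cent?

Machine cost = 55.7 × 10.3 = $573.71.
Material cost = 433 × 1460/1000 = $632.18.
Job cost: 573.71 + 632.18 = $1205.89.

$1205.89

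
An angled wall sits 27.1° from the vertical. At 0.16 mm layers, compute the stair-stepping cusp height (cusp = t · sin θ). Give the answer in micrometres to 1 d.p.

72.9 μm

h_c = t·sin θ = 0.16 × 0.4555 = 0.07288 mm (72.9 μm).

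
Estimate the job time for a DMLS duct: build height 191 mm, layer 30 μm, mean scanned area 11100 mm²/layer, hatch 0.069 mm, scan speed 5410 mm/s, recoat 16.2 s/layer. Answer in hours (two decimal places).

81.24 hours

Number of layers: 191 / 0.03 → 6367 (rounded up).
Scan path per layer = 11100 / 0.069, so 160869.6 mm.
Scan time per layer = 160869.6 / 5410, so 29.7356 s.
Time per layer = 29.7356 + 16.2, so 45.9356 s.
Build time = 6367 × 45.9356 = 292471.9652 s = 81.24 hours.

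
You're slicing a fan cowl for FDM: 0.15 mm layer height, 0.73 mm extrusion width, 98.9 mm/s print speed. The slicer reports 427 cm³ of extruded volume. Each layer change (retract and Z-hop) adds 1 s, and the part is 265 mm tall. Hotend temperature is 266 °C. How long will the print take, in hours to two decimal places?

Line area = 0.15 × 0.73, so 0.1095 mm².
Path length: 427000 mm³ / 0.1095 mm² → 3899543.4 mm.
Extrusion time = 3899543.4 / 98.9 = 39429.2 s.
Layer count = ceil(265 / 0.15) = 1767.
Non-print overhead = 1767 × 1 = 1767 s.
Altogether 39429.2 + 1767 = 41196.2 s, i.e. 11.44 hours.

11.44 hours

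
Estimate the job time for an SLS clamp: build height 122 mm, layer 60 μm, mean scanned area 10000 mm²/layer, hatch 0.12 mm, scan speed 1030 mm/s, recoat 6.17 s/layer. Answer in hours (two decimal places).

49.20 hours

Layer count = ceil(122 / 0.06) = 2034.
Scan path per layer = 10000 / 0.12, so 83333.3 mm.
Laser time per layer = 83333.3 / 1030, so 80.9061 s.
Time per layer: 80.9061 + 6.17 → 87.0761 s.
Build time = 2034 × 87.0761 = 177112.7874 s = 49.20 hours.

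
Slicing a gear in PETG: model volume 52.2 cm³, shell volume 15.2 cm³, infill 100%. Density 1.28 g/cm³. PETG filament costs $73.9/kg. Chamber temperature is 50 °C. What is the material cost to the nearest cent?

$4.94

Infill region = 52.2 − 15.2 = 37 cm³.
Infill volume = 1.00 × 37 = 37 cm³.
Total printed volume = 15.2 + 37, so 52.2 cm³.
Mass = 52.2 × 1.28 = 66.816 g.
Cost = 66.816 g / 1000 × $73.9/kg = $4.94.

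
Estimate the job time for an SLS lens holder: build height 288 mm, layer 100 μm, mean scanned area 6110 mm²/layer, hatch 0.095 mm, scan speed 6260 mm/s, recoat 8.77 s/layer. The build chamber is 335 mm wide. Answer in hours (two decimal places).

Number of layers: 288 / 0.1 → 2880 (rounded up).
Scan path per layer: 6110 / 0.095 → 64315.8 mm.
Laser time per layer = 64315.8 / 6260, so 10.2741 s.
Time per layer = 10.2741 + 8.77 = 19.0441 s.
Build time = 2880 × 19.0441 = 54847.008 s = 15.24 hours.

15.24 hours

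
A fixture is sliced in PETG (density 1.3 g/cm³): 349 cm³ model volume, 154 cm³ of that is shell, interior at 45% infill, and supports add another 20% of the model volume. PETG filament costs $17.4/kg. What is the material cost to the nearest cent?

$7.05

Volume inside the shell: 349 − 154 → 195 cm³.
Infill deposited = 0.45 × 195, so 87.75 cm³.
Support = 0.20 × 349 = 69.8 cm³.
Total extruded: 154 + 87.75 + 69.8 → 311.55 cm³.
Mass: 311.55 × 1.3 → 405.015 g.
Cost = 405.015 g / 1000 × $17.4/kg = $7.05.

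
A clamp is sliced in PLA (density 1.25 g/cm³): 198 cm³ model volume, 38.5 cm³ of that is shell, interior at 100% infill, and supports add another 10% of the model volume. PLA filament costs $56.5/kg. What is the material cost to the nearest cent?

Interior volume = 198 − 38.5 = 159.5 cm³.
Deposited infill = 1.00 × 159.5, so 159.5 cm³.
Support = 0.10 × 198 = 19.8 cm³.
Total printed volume = 38.5 + 159.5 + 19.8 = 217.8 cm³.
Mass = 217.8 × 1.25, so 272.25 g.
Cost = 272.25 g / 1000 × $56.5/kg = $15.38.

$15.38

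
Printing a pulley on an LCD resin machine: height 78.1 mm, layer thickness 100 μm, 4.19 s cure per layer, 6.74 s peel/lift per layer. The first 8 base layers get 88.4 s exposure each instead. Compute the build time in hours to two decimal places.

2.56 hours

Layer count = ceil(78.1 / 0.1) = 781.
Bottom layers = 8 × (88.4 + 6.74) = 761.12 s.
Regular layers = 773 × (4.19 + 6.74) = 8448.89 s.
Total = 761.12 + 8448.89 = 9210.01 s = 2.56 hours.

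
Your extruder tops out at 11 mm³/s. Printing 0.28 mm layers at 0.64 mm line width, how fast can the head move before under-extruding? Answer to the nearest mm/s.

Extrusion cross-section: 0.28 × 0.64 → 0.1792 mm².
v_max = Q/A = 11/0.1792 = 61.38 mm/s → 61 mm/s.

61 mm/s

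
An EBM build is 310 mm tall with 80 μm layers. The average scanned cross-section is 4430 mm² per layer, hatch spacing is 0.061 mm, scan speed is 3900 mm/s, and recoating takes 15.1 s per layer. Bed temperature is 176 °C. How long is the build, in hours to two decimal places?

36.30 hours

Number of layers: 310 / 0.08 → 3875 (rounded up).
Scan path per layer: 4430 / 0.061 → 72623 mm.
Per-layer scan time = 72623 / 3900 = 18.6213 s.
Layer cycle: 18.6213 + 15.1 → 33.7213 s.
Total: 3875 × 33.7213 s = 130670.0375 s → 36.30 hours.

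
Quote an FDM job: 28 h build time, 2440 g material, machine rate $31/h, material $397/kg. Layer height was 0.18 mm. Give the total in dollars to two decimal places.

Machine cost: 31 × 28 → $868.00.
Material cost = 397 × 2440/1000 = $968.68.
Job cost: 868.00 + 968.68 = $1836.68.

$1836.68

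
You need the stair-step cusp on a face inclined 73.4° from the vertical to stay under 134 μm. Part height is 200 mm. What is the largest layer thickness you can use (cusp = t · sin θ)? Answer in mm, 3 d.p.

t = h_c / sin θ = 0.134 / 0.9583 = 0.140 mm.

0.140 mm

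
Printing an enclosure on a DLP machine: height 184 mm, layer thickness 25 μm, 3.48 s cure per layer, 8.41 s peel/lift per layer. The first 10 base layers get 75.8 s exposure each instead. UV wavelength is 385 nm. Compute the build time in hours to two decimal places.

24.51 hours

Number of layers: 184 / 0.025 → 7360 (rounded up).
Bottom layers = 10 × (75.8 + 8.41), so 842.1 s.
Regular layers: 7350 × (3.48 + 8.41) → 87391.5 s.
Total = 842.1 + 87391.5 = 88233.6 s = 24.51 hours.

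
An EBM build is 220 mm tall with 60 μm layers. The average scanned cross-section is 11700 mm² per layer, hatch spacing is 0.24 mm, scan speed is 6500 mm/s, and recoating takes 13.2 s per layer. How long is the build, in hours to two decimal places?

Layers = ⌈220/0.06⌉ = 3667.
Scan path per layer = 11700 / 0.24 = 48750 mm.
Beam time per layer = 48750 / 6500 = 7.5 s.
Per-layer time: 7.5 + 13.2 → 20.7 s.
3667 layers × 20.7 s/layer = 75906.9 s, i.e. 21.09 hours.

21.09 hours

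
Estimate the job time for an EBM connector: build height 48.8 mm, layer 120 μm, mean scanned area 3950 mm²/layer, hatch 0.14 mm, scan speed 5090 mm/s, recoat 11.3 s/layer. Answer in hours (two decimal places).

Layers = ⌈48.8/0.12⌉ = 407.
Scan path per layer: 3950 / 0.14 → 28214.3 mm.
Scan time per layer: 28214.3 / 5090 → 5.5431 s.
Time per layer: 5.5431 + 11.3 → 16.8431 s.
407 layers × 16.8431 s/layer = 6855.1417 s, i.e. 1.90 hours.

1.90 hours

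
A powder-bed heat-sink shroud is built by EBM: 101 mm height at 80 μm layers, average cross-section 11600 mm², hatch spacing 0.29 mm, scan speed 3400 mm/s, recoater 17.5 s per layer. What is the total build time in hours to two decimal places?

Layers = ⌈101/0.08⌉ = 1263.
Per-layer scan distance = 11600 / 0.29, so 40000 mm.
Per-layer scan time: 40000 / 3400 → 11.7647 s.
Per-layer time = 11.7647 + 17.5, so 29.2647 s.
Total: 1263 × 29.2647 s = 36961.3161 s → 10.27 hours.

10.27 hours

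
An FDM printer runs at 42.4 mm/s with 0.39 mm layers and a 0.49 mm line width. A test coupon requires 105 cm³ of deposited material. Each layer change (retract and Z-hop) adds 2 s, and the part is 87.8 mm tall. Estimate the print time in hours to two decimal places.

3.73 hours

Extrusion cross-section: 0.39 × 0.49 → 0.1911 mm².
Path length: 105000 mm³ / 0.1911 mm² → 549450.5 mm.
Extrusion time = 549450.5 / 42.4 = 12958.7 s.
Layer count = ceil(87.8 / 0.39) = 226.
Layer-change overhead: 226 × 2 → 452 s.
Altogether 12958.7 + 452 = 13410.7 s, i.e. 3.73 hours.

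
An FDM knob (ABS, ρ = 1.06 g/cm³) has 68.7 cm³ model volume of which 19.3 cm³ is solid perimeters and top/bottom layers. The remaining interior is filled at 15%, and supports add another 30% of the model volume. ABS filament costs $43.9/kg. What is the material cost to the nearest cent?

Volume inside the shell = 68.7 − 19.3, so 49.4 cm³.
Infill volume = 0.15 × 49.4 = 7.41 cm³.
Support: 0.30 × 68.7 → 20.61 cm³.
Deposited volume = 19.3 + 7.41 + 20.61 = 47.32 cm³.
Mass: 47.32 × 1.06 → 50.1592 g.
Cost = 50.1592 g / 1000 × $43.9/kg = $2.20.

$2.20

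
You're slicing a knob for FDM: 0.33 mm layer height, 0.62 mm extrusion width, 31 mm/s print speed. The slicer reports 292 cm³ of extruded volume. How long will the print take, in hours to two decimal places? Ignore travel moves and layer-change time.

Extrusion cross-section = 0.33 × 0.62 = 0.2046 mm².
Toolpath length = 292 cm³ / 0.2046 mm² = 292000 / 0.2046 = 1427175 mm.
Extrusion time = 1427175 / 31 = 46037.9 s.
That's 46037.9 s → 12.79 hours.

12.79 hours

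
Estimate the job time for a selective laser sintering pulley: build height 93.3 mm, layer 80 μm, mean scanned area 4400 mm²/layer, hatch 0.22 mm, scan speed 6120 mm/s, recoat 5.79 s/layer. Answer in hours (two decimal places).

2.94 hours

Layer count = ceil(93.3 / 0.08) = 1167.
Scan path per layer: 4400 / 0.22 → 20000 mm.
Laser time per layer: 20000 / 6120 → 3.268 s.
Time per layer = 3.268 + 5.79 = 9.058 s.
Build time = 1167 × 9.058 = 10570.686 s = 2.94 hours.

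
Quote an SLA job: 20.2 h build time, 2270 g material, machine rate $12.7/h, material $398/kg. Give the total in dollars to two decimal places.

$1160.00

Machine cost = 12.7 × 20.2 = $256.54.
Material charge = 398 × 2270/1000, so $903.46.
Job cost: 256.54 + 903.46 = $1160.00.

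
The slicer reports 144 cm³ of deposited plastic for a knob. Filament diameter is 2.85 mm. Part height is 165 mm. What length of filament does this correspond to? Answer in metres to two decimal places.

22.57 m

A = π r² = π × 1.425² = 6.3794 mm².
L = 144000 mm³ / 6.3794 mm² = 22572.66 mm, i.e. 22.57 m.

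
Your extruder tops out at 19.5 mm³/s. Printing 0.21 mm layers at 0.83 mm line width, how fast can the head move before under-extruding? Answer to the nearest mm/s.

Bead cross-section: 0.21 × 0.83 → 0.1743 mm².
v_max = Q/A = 19.5/0.1743 = 111.88 mm/s → 112 mm/s.

112 mm/s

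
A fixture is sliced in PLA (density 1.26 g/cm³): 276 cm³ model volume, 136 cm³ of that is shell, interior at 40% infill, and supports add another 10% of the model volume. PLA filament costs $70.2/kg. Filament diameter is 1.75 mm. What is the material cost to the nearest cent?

$19.42

Interior volume = 276 − 136, so 140 cm³.
Infill deposited = 0.40 × 140 = 56 cm³.
Support = 0.10 × 276 = 27.6 cm³.
Total printed volume = 136 + 56 + 27.6 = 219.6 cm³.
Mass = 219.6 × 1.26, so 276.696 g.
At $70.2/kg: 276.696/1000 × 70.2 = $19.42.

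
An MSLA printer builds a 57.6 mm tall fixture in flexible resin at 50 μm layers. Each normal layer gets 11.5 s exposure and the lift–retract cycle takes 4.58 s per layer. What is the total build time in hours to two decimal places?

Number of layers: 57.6 / 0.05 → 1152 (rounded up).
Cycle time = 11.5 + 4.58 = 16.08 s.
Total = 1152 × 16.08 = 18524.16 s = 5.15 hours.

5.15 hours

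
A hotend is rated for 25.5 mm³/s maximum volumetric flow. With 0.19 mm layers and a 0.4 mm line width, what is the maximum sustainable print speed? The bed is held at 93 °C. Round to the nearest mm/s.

Bead cross-section = 0.19 × 0.4, so 0.076 mm².
v_max = Q/A = 25.5/0.076 = 335.53 mm/s → 336 mm/s.

336 mm/s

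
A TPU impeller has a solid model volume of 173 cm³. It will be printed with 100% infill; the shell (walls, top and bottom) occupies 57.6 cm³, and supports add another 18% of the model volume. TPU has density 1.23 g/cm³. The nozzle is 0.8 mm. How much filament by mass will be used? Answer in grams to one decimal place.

Interior volume: 173 − 57.6 → 115.4 cm³.
Deposited infill = 1.00 × 115.4, so 115.4 cm³.
Support: 0.18 × 173 → 31.14 cm³.
Total extruded = 57.6 + 115.4 + 31.14, so 204.14 cm³.
Mass = 204.14 × 1.23, so 251.0922 g.

251.1 g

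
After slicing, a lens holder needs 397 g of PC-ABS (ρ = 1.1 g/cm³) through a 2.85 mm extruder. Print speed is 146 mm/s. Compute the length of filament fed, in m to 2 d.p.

56.57 m

Extruded volume: 397/1.1 = 360.9091 cm³ (360909.1 mm³).
A = π r² = π × 1.425² = 6.3794 mm².
Length = 360909.1 / 6.3794 = 56574.14 mm = 56.57 m.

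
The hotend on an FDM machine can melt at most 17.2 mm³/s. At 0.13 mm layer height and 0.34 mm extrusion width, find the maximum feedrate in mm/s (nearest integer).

389 mm/s

A: 0.13 × 0.34 → 0.0442 mm².
Max speed = 17.2 / 0.0442 = 389.14 ≈ 389 mm/s.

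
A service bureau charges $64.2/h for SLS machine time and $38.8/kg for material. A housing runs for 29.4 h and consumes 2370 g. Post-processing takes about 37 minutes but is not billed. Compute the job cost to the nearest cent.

Time charge = 64.2 × 29.4, so $1887.48.
Feedstock cost = 38.8 × 2370/1000, so $91.956.
Total = 1887.48 + 91.956 = 1979.436 ≈ $1979.44.

$1979.44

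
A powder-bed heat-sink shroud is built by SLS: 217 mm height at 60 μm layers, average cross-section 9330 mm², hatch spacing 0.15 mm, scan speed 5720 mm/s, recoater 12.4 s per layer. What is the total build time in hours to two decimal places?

23.38 hours

Layers = ⌈217/0.06⌉ = 3617.
Hatch length per layer = 9330 / 0.15, so 62200 mm.
Scan time per layer = 62200 / 5720, so 10.8741 s.
Per-layer time = 10.8741 + 12.4, so 23.2741 s.
Build time = 3617 × 23.2741 = 84182.4197 s = 23.38 hours.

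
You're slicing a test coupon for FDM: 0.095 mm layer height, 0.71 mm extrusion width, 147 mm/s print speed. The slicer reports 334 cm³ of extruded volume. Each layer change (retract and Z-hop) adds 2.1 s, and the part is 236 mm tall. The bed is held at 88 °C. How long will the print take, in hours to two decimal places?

10.81 hours

Extrusion cross-section = 0.095 × 0.71, so 0.06745 mm².
Path length: 334000 mm³ / 0.06745 mm² → 4951816.2 mm.
Print-move time = 4951816.2 / 147 = 33685.8 s.
Layers = ⌈236/0.095⌉ = 2485.
Non-print overhead: 2485 × 2.1 → 5218.5 s.
Total = 33685.8 + 5218.5 = 38904.3 s = 10.81 hours.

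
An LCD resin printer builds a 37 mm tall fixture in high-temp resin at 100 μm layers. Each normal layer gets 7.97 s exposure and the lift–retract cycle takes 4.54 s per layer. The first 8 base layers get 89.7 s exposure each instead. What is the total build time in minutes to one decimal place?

Layers = ⌈37/0.1⌉ = 370.
Burn-in layers: 8 × (89.7 + 4.54) → 753.92 s.
Normal layers = 362 × (7.97 + 4.54) = 4528.62 s.
Total = 753.92 + 4528.62 = 5282.54 s = 88.0 minutes.

88.0 minutes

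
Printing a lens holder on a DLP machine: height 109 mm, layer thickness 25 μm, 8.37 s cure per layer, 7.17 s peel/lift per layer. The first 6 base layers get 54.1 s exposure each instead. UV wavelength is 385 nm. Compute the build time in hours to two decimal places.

18.90 hours

Layers = ⌈109/0.025⌉ = 4360.
Bottom layers: 6 × (54.1 + 7.17) → 367.62 s.
Regular layers = 4354 × (8.37 + 7.17) = 67661.16 s.
Total = 367.62 + 67661.16 = 68028.78 s = 18.90 hours.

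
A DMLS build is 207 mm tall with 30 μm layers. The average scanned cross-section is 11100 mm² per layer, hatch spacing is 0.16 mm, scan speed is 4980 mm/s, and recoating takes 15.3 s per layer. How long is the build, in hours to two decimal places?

56.03 hours

Number of layers: 207 / 0.03 → 6900 (rounded up).
Hatch length per layer = 11100 / 0.16, so 69375 mm.
Per-layer scan time = 69375 / 4980 = 13.9307 s.
Layer cycle = 13.9307 + 15.3, so 29.2307 s.
Build time = 6900 × 29.2307 = 201691.83 s = 56.03 hours.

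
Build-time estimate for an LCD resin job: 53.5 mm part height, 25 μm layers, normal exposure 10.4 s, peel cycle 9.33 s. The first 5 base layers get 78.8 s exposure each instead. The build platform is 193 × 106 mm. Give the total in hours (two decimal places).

Layers = ⌈53.5/0.025⌉ = 2140.
Base layers: 5 × (78.8 + 9.33) → 440.65 s.
Regular layers: 2135 × (10.4 + 9.33) → 42123.55 s.
Sum: 440.65 + 42123.55 = 42564.2 s → 11.82 hours.

11.82 hours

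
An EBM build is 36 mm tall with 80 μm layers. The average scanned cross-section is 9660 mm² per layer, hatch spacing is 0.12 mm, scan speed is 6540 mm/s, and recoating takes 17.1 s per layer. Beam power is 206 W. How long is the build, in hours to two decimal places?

Layer count = ceil(36 / 0.08) = 450.
Hatch length per layer = 9660 / 0.12 = 80500 mm.
Per-layer scan time: 80500 / 6540 → 12.3089 s.
Time per layer: 12.3089 + 17.1 → 29.4089 s.
Total: 450 × 29.4089 s = 13234.005 s → 3.68 hours.

3.68 hours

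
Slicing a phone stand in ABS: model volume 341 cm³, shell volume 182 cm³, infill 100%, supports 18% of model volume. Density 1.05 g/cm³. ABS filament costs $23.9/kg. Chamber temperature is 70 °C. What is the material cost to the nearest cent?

Interior volume = 341 − 182 = 159 cm³.
Deposited infill = 1.00 × 159, so 159 cm³.
Support = 0.18 × 341 = 61.38 cm³.
Deposited volume = 182 + 159 + 61.38, so 402.38 cm³.
Mass = 402.38 × 1.05, so 422.499 g.
At $23.9/kg: 422.499/1000 × 23.9 = $10.10.

$10.10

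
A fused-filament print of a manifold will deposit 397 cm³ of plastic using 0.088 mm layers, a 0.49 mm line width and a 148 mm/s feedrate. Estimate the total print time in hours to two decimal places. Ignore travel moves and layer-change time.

17.28 hours

Bead cross-section: 0.088 × 0.49 → 0.04312 mm².
Path length: 397000 mm³ / 0.04312 mm² → 9206864.6 mm.
Time extruding: 9206864.6 / 148 → 62208.5 s.
62208.5 s = 17.28 hours.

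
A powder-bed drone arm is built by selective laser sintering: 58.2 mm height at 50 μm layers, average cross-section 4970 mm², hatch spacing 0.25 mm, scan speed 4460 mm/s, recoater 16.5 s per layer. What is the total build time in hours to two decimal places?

Layers = ⌈58.2/0.05⌉ = 1164.
Per-layer scan distance = 4970 / 0.25, so 19880 mm.
Scan time per layer = 19880 / 4460 = 4.4574 s.
Time per layer: 4.4574 + 16.5 → 20.9574 s.
Total: 1164 × 20.9574 s = 24394.4136 s → 6.78 hours.

6.78 hours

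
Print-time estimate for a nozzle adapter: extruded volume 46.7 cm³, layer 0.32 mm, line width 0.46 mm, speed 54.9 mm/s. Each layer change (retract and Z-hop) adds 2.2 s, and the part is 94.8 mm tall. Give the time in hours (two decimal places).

1.79 hours

Bead cross-section = 0.32 × 0.46 = 0.1472 mm².
Toolpath length = 46.7 cm³ / 0.1472 mm² = 46700 / 0.1472 = 317255.4 mm.
Time extruding = 317255.4 / 54.9 = 5778.8 s.
Layers = ⌈94.8/0.32⌉ = 297.
Z-hop total = 297 × 2.2 = 653.4 s.
Total = 5778.8 + 653.4 = 6432.2 s = 1.79 hours.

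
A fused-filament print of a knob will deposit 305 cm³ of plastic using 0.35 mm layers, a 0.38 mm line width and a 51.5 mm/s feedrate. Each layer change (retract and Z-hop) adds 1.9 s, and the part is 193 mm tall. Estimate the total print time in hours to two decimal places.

Line area = 0.35 × 0.38, so 0.133 mm².
Total extruded path = 305000/0.133 = 2293233.1 mm.
Print-move time = 2293233.1 / 51.5 = 44528.8 s.
Layers = ⌈193/0.35⌉ = 552.
Non-print overhead = 552 × 1.9 = 1048.8 s.
Total = 44528.8 + 1048.8 = 45577.6 s = 12.66 hours.

12.66 hours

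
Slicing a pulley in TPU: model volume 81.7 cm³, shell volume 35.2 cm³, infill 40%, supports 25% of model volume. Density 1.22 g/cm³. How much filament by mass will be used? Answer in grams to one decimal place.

Interior volume = 81.7 − 35.2, so 46.5 cm³.
Infill deposited = 0.40 × 46.5, so 18.6 cm³.
Support: 0.25 × 81.7 → 20.425 cm³.
Deposited volume: 35.2 + 18.6 + 20.425 → 74.225 cm³.
Mass: 74.225 × 1.22 → 90.5545 g.

90.6 g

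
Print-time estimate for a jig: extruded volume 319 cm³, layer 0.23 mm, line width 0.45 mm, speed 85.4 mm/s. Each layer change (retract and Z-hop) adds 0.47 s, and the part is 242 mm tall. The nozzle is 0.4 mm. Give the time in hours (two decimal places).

10.16 hours

Extrusion cross-section = 0.23 × 0.45, so 0.1035 mm².
Total extruded path = 319000/0.1035 = 3082125.6 mm.
Time extruding = 3082125.6 / 85.4 = 36090.5 s.
Layers = ⌈242/0.23⌉ = 1053.
Non-print overhead: 1053 × 0.47 → 494.91 s.
Total = 36090.5 + 494.91 = 36585.41 s = 10.16 hours.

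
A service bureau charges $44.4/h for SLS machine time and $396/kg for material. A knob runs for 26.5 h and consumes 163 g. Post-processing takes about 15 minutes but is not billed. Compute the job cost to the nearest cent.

$1241.15

Machine-time cost = 44.4 × 26.5, so $1176.60.
Material charge = 396 × 163/1000 = $64.548.
Job cost: 1176.60 + 64.548 = 1241.148 ≈ $1241.15.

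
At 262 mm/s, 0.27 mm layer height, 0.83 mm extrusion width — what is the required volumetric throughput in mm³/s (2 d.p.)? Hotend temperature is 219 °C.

Extrusion cross-section: 0.27 × 0.83 → 0.2241 mm².
Volumetric flow = 262 × 0.2241 = 58.71 mm³/s.

58.71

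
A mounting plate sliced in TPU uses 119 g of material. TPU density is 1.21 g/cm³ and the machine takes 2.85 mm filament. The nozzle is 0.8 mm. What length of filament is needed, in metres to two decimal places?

Extruded volume: 119/1.21 = 98.3471 cm³ (98347.1 mm³).
A = π r² = π × 1.425² = 6.3794 mm².
L = V/A = 98347.1/6.3794 = 15416.36 mm → 15.42 m.

15.42 m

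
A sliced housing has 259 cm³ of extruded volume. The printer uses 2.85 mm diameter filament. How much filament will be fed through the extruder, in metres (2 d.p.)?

A = π r² = π × 1.425² = 6.3794 mm².
Length = 259 cm³ / 6.3794 mm² = 259000 / 6.3794 = 40599.43 mm = 40.60 m.

40.60 m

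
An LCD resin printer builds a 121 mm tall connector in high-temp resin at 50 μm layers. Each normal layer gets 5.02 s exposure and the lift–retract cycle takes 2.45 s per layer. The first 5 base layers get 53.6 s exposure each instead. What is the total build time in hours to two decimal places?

Number of layers: 121 / 0.05 → 2420 (rounded up).
Burn-in layers: 5 × (53.6 + 2.45) → 280.25 s.
Regular layers = 2415 × (5.02 + 2.45), so 18040.05 s.
Sum: 280.25 + 18040.05 = 18320.3 s → 5.09 hours.

5.09 hours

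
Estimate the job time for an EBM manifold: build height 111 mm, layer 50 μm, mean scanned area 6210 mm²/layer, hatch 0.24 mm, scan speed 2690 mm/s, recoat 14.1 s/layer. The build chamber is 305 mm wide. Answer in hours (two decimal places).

14.63 hours

Layers = ⌈111/0.05⌉ = 2220.
Per-layer scan distance = 6210 / 0.24 = 25875 mm.
Scan time per layer = 25875 / 2690 = 9.619 s.
Per-layer time = 9.619 + 14.1 = 23.719 s.
Build time = 2220 × 23.719 = 52656.18 s = 14.63 hours.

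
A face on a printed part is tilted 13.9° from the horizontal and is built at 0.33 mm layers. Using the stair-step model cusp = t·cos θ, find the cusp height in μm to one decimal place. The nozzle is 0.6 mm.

h_c = t·cos θ = 0.33 × 0.9707 = 0.320331 mm (320.3 μm).

320.3 μm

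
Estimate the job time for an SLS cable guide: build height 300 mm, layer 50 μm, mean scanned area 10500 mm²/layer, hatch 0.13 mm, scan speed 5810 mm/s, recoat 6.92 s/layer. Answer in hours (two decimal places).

34.70 hours

Number of layers: 300 / 0.05 → 6000 (rounded up).
Per-layer scan distance = 10500 / 0.13 = 80769.2 mm.
Laser time per layer: 80769.2 / 5810 → 13.9018 s.
Per-layer time = 13.9018 + 6.92 = 20.8218 s.
Build time = 6000 × 20.8218 = 124930.8 s = 34.70 hours.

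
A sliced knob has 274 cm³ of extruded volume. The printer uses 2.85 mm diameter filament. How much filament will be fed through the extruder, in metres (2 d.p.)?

42.95 m

A = π r² = π × 1.425² = 6.3794 mm².
Length = 274 cm³ / 6.3794 mm² = 274000 / 6.3794 = 42950.75 mm = 42.95 m.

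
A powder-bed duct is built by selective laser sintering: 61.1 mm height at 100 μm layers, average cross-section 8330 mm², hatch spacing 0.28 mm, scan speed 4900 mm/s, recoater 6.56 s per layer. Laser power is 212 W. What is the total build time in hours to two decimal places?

Number of layers: 61.1 / 0.1 → 611 (rounded up).
Per-layer scan distance = 8330 / 0.28, so 29750 mm.
Per-layer scan time = 29750 / 4900, so 6.0714 s.
Layer cycle: 6.0714 + 6.56 → 12.6314 s.
Build time = 611 × 12.6314 = 7717.7854 s = 2.14 hours.

2.14 hours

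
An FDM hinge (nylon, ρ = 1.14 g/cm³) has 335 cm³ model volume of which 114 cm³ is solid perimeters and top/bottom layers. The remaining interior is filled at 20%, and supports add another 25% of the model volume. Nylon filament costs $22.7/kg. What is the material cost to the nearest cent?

$6.26

Interior volume = 335 − 114 = 221 cm³.
Infill deposited = 0.20 × 221, so 44.2 cm³.
Support = 0.25 × 335 = 83.75 cm³.
Deposited volume = 114 + 44.2 + 83.75 = 241.95 cm³.
Mass = 241.95 × 1.14, so 275.823 g.
At $22.7/kg: 275.823/1000 × 22.7 = $6.26.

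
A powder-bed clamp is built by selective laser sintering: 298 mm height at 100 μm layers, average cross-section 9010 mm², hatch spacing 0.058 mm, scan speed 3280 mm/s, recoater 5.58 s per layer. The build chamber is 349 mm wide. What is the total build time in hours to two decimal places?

43.82 hours

Layers = ⌈298/0.1⌉ = 2980.
Scan path per layer: 9010 / 0.058 → 155344.8 mm.
Laser time per layer: 155344.8 / 3280 → 47.3612 s.
Per-layer time: 47.3612 + 5.58 → 52.9412 s.
Total: 2980 × 52.9412 s = 157764.776 s → 43.82 hours.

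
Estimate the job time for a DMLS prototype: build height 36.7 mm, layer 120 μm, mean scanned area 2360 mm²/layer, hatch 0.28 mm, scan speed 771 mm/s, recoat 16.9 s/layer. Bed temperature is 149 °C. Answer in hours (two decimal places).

2.37 hours

Layers = ⌈36.7/0.12⌉ = 306.
Per-layer scan distance = 2360 / 0.28 = 8428.6 mm.
Laser time per layer = 8428.6 / 771, so 10.932 s.
Time per layer: 10.932 + 16.9 → 27.832 s.
Total: 306 × 27.832 s = 8516.592 s → 2.37 hours.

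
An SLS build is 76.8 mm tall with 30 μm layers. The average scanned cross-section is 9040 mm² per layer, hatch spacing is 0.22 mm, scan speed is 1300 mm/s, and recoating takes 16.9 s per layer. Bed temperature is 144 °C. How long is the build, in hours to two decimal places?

34.49 hours

Number of layers: 76.8 / 0.03 → 2560 (rounded up).
Per-layer scan distance = 9040 / 0.22, so 41090.9 mm.
Laser time per layer = 41090.9 / 1300 = 31.6084 s.
Per-layer time = 31.6084 + 16.9 = 48.5084 s.
2560 layers × 48.5084 s/layer = 124181.504 s, i.e. 34.49 hours.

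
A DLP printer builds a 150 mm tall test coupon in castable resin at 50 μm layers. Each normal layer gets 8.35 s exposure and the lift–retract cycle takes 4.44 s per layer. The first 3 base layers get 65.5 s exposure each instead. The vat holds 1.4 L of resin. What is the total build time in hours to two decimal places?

10.71 hours

Number of layers: 150 / 0.05 → 3000 (rounded up).
Base layers = 3 × (65.5 + 4.44), so 209.82 s.
Remaining layers: 2997 × (8.35 + 4.44) → 38331.63 s.
Total = 209.82 + 38331.63 = 38541.45 s = 10.71 hours.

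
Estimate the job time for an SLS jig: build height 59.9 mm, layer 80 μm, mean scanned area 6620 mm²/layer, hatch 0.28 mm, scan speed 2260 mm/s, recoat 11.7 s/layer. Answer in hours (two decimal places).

4.61 hours

Number of layers: 59.9 / 0.08 → 749 (rounded up).
Per-layer scan distance = 6620 / 0.28 = 23642.9 mm.
Laser time per layer = 23642.9 / 2260, so 10.4615 s.
Layer cycle: 10.4615 + 11.7 → 22.1615 s.
749 layers × 22.1615 s/layer = 16598.9635 s, i.e. 4.61 hours.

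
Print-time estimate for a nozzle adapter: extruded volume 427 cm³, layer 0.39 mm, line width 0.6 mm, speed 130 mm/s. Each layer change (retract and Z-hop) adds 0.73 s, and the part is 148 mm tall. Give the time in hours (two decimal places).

3.98 hours

Bead cross-section: 0.39 × 0.6 → 0.234 mm².
Path length: 427000 mm³ / 0.234 mm² → 1824786.3 mm.
Time extruding: 1824786.3 / 130 → 14036.8 s.
Layer count = ceil(148 / 0.39) = 380.
Layer-change overhead = 380 × 0.73 = 277.4 s.
Altogether 14036.8 + 277.4 = 14314.2 s, i.e. 3.98 hours.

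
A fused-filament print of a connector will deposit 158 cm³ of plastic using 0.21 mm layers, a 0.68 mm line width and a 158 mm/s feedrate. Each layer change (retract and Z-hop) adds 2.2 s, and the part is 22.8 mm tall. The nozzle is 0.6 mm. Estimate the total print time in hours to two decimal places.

Bead cross-section = 0.21 × 0.68 = 0.1428 mm².
Total extruded path = 158000/0.1428 = 1106442.6 mm.
Print-move time = 1106442.6 / 158 = 7002.8 s.
Layers = ⌈22.8/0.21⌉ = 109.
Non-print overhead = 109 × 2.2 = 239.8 s.
Altogether 7002.8 + 239.8 = 7242.6 s, i.e. 2.01 hours.

2.01 hours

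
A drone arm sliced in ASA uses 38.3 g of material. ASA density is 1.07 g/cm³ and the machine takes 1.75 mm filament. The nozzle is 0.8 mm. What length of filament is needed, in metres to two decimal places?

14.88 m

Extruded volume: 38.3/1.07 = 35.7944 cm³ (35794.4 mm³).
Cross-section of 1.75 mm filament: π·(1.75/2)² = 2.4053 mm².
Length = 35794.4 / 2.4053 = 14881.47 mm = 14.88 m.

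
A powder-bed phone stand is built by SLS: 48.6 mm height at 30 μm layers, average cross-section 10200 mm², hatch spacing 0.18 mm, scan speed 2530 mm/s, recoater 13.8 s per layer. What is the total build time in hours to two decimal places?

16.29 hours

Layer count = ceil(48.6 / 0.03) = 1620.
Per-layer scan distance: 10200 / 0.18 → 56666.7 mm.
Scan time per layer: 56666.7 / 2530 → 22.3979 s.
Per-layer time = 22.3979 + 13.8, so 36.1979 s.
1620 layers × 36.1979 s/layer = 58640.598 s, i.e. 16.29 hours.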